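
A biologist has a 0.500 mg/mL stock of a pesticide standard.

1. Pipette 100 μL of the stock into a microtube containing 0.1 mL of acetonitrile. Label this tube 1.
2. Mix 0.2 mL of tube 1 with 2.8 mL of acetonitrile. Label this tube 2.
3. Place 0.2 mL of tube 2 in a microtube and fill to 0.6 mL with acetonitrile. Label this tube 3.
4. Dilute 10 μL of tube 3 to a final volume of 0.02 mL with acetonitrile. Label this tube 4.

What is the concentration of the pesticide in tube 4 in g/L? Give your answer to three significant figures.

Step 1: 100 μL + 0.1 mL = 200 μL total → factor 200/100 = 2
Step 2: 0.2 mL + 2.8 mL = 3 mL total → factor 3/0.2 = 15
Step 3: 0.2 mL brought to 0.6 mL → factor 0.6/0.2 = 3
Step 4: 10 μL brought to 0.02 mL → factor 20/10 = 2
Overall dilution factor = 2 × 15 × 3 × 2 = 180
Final = 0.500 mg/mL / 180 = 0.002778 mg/mL = 0.00278 g/L

0.00278 g/L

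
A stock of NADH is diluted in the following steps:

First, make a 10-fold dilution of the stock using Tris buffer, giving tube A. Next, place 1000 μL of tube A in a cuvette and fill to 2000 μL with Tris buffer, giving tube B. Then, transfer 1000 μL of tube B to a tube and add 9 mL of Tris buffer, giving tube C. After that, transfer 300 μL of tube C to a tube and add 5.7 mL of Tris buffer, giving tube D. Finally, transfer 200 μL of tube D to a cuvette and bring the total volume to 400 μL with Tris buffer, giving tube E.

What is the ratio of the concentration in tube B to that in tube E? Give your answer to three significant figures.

Step 1: 10-fold → factor 10
Step 2: 1000 μL brought to 2000 μL → factor 2000/1000 = 2
Step 3: 1000 μL + 9 mL = 10000 μL total → factor 10000/1000 = 10
Step 4: 300 μL + 5.7 mL = 6000 μL total → factor 6000/300 = 20
Step 5: 200 μL brought to 400 μL → factor 400/200 = 2
Dilution factor to tube B = 20; to tube E = 8000
[tube B]/[tube E] = (factor to tube E)/(factor to tube B) = 8000/20 = 400

400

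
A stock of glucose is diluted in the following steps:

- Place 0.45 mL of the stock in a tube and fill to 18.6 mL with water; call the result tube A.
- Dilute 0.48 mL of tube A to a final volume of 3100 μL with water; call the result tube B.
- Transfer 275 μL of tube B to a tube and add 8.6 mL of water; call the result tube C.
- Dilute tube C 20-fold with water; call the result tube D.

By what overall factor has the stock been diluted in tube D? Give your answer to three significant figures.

1.72 × 10^5

Step 1: 0.45 mL brought to 18.6 mL → factor 18.6/0.45 = 41.333
Step 2: 0.48 mL brought to 3100 μL → factor 3.1/0.48 = 6.4583
Step 3: 275 μL + 8.6 mL = 8875 μL total → factor 8875/275 = 32.273
Step 4: 20-fold → factor 20
Overall dilution factor = 41.333 × 6.4583 × 32.273 × 20 = 1.723 × 10^5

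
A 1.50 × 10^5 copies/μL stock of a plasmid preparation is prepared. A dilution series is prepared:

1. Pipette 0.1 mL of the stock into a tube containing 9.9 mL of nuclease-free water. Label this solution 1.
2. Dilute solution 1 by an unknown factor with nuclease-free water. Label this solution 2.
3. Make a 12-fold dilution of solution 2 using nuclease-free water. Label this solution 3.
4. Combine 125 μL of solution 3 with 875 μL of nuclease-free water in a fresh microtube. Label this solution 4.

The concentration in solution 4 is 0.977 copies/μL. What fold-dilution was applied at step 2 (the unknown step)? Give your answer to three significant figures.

16.0-fold

Step 1: 0.1 mL + 9.9 mL = 10 mL total → factor 10/0.1 = 100
Step 2: unknown factor x
Step 3: 12-fold → factor 12
Step 4: 125 μL + 875 μL = 1000 μL total → factor 1000/125 = 8
Product of known-step factors = 9600
Overall factor = 1.50 × 10^5 copies/μL / (0.977 copies/μL) = 1.5353 × 10^5
x = 1.5353 × 10^5 / 9600 = 16.0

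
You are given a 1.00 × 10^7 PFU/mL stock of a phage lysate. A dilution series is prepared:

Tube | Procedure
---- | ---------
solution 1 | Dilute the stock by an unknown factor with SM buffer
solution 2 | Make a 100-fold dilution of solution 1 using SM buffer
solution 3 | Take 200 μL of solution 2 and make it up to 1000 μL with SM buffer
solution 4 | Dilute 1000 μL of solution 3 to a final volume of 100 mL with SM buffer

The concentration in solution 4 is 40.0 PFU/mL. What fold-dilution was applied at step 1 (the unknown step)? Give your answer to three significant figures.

5.00-fold

Step 1: unknown factor x
Step 2: 100-fold → factor 100
Step 3: 200 μL brought to 1000 μL → factor 1000/200 = 5
Step 4: 1000 μL brought to 100 mL → factor 1 × 10^5/1000 = 100
Product of known-step factors = 50000
Overall factor = 1.00 × 10^7 PFU/mL / (40.0 PFU/mL) = 2.5 × 10^5
x = 2.5 × 10^5 / 50000 = 5.00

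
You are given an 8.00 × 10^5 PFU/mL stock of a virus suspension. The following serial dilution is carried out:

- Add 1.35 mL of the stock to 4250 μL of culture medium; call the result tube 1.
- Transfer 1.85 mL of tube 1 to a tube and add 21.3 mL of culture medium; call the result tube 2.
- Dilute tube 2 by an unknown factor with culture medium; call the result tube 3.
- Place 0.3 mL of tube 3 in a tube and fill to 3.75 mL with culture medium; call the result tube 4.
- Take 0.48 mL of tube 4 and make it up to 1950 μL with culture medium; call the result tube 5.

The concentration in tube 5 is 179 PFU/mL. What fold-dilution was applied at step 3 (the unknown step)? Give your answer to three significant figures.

1.70-fold

Step 1: 1.35 mL + 4250 μL = 5.6 mL total → factor 5.6/1.35 = 4.1481
Step 2: 1.85 mL + 21.3 mL = 23.15 mL total → factor 23.15/1.85 = 12.514
Step 3: unknown factor x
Step 4: 0.3 mL brought to 3.75 mL → factor 3.75/0.3 = 12.5
Step 5: 0.48 mL brought to 1950 μL → factor 1.95/0.48 = 4.0625
Product of known-step factors = 2635.9
Overall factor = 8.00 × 10^5 PFU/mL / (179 PFU/mL) = 4469.3
x = 4469.3 / 2635.9 = 1.70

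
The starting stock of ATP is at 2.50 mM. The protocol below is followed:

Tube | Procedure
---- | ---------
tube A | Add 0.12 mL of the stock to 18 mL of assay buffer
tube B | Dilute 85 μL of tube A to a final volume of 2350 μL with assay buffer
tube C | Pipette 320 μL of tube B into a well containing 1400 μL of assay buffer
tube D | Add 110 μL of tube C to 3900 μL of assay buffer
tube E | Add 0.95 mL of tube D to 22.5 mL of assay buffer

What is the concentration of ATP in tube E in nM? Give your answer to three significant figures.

Step 1: 0.12 mL + 18 mL = 18.12 mL total → factor 18.12/0.12 = 151
Step 2: 85 μL brought to 2350 μL → factor 2350/85 = 27.647
Step 3: 320 μL + 1400 μL = 1720 μL total → factor 1720/320 = 5.375
Step 4: 110 μL + 3900 μL = 4010 μL total → factor 4010/110 = 36.455
Step 5: 0.95 mL + 22.5 mL = 23.45 mL total → factor 23.45/0.95 = 24.684
Overall dilution factor = 151 × 27.647 × 5.375 × 36.455 × 24.684 = 2.0192 × 10^7
Final = 2.50 mM / 2.0192 × 10^7 = 1.238 × 10^-7 mM = 0.124 nM

0.124 nM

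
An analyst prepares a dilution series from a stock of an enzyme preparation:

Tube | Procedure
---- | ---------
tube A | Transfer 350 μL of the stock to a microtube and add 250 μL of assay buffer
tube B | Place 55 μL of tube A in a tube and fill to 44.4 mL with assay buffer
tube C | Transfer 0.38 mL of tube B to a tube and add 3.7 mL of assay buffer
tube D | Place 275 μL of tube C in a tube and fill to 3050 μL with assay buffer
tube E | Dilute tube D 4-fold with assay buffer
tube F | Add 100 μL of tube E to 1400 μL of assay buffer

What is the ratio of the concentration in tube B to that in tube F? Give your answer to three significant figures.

7.14 × 10^3

Step 1: 350 μL + 250 μL = 600 μL total → factor 600/350 = 1.7143
Step 2: 55 μL brought to 44.4 mL → factor 44400/55 = 807.27
Step 3: 0.38 mL + 3.7 mL = 4.08 mL total → factor 4.08/0.38 = 10.737
Step 4: 275 μL brought to 3050 μL → factor 3050/275 = 11.091
Step 5: 4-fold → factor 4
Step 6: 100 μL + 1400 μL = 1500 μL total → factor 1500/100 = 15
Dilution factor to tube B = 1383.9; to tube F = 9.8878 × 10^6
[tube B]/[tube F] = (factor to tube F)/(factor to tube B) = 9.8878 × 10^6/1383.9 = 7.14 × 10^3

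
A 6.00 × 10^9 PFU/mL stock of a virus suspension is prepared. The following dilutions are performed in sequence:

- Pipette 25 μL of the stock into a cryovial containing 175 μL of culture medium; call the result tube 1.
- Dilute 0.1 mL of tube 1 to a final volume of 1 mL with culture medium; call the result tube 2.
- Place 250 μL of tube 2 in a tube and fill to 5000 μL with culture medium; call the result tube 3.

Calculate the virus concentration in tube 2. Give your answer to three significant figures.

Step 1: 25 μL + 175 μL = 200 μL total → factor 200/25 = 8
Step 2: 0.1 mL brought to 1 mL → factor 1/0.1 = 10
Dilution factor through tube 2 = 8 × 10 = 80
[tube 2] = 6.00 × 10^9 PFU/mL / 80 = 7.50 × 10^7 PFU/mL

7.50 × 10^7 PFU/mL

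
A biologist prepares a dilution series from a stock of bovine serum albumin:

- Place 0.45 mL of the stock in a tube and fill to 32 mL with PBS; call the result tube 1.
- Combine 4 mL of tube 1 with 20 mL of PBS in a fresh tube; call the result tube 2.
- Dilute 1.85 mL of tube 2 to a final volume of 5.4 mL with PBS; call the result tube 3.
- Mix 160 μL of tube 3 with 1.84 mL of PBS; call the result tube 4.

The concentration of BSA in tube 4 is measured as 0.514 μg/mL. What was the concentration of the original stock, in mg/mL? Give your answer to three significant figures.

Step 1: 0.45 mL brought to 32 mL → factor 32/0.45 = 71.111
Step 2: 4 mL + 20 mL = 24 mL total → factor 24/4 = 6
Step 3: 1.85 mL brought to 5.4 mL → factor 5.4/1.85 = 2.9189
Step 4: 160 μL + 1.84 mL = 2000 μL total → factor 2000/160 = 12.5
Overall dilution factor = 71.111 × 6 × 2.9189 × 12.5 = 15568
Stock = 0.514 μg/mL × 15568 = 8002 μg/mL = 8.00 mg/mL

8.00 mg/mL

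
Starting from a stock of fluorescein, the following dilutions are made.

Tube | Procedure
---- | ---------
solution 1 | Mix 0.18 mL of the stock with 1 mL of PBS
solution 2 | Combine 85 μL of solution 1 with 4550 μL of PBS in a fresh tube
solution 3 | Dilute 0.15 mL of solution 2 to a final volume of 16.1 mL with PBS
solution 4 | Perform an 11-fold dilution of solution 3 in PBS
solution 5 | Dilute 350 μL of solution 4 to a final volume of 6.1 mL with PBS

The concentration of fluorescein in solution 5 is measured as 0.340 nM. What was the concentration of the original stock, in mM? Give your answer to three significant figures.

Step 1: 0.18 mL + 1 mL = 1.18 mL total → factor 1.18/0.18 = 6.5556
Step 2: 85 μL + 4550 μL = 4635 μL total → factor 4635/85 = 54.529
Step 3: 0.15 mL brought to 16.1 mL → factor 16.1/0.15 = 107.33
Step 4: 11-fold → factor 11
Step 5: 350 μL brought to 6.1 mL → factor 6100/350 = 17.429
Overall dilution factor = 6.5556 × 54.529 × 107.33 × 11 × 17.429 = 7.3558 × 10^6
Stock = 0.340 nM × 7.3558 × 10^6 = 2.501 × 10^6 nM = 2.50 mM

2.50 mM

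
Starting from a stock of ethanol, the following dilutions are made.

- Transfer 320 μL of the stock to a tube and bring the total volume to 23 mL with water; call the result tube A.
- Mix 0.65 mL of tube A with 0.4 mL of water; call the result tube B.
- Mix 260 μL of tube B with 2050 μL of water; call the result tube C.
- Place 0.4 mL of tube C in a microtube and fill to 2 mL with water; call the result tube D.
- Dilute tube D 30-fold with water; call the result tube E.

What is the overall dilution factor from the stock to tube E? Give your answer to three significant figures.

1.55 × 10^5

Step 1: 320 μL brought to 23 mL → factor 23000/320 = 71.875
Step 2: 0.65 mL + 0.4 mL = 1.05 mL total → factor 1.05/0.65 = 1.6154
Step 3: 260 μL + 2050 μL = 2310 μL total → factor 2310/260 = 8.8846
Step 4: 0.4 mL brought to 2 mL → factor 2/0.4 = 5
Step 5: 30-fold → factor 30
Overall dilution factor = 71.875 × 1.6154 × 8.8846 × 5 × 30 = 1.5473 × 10^5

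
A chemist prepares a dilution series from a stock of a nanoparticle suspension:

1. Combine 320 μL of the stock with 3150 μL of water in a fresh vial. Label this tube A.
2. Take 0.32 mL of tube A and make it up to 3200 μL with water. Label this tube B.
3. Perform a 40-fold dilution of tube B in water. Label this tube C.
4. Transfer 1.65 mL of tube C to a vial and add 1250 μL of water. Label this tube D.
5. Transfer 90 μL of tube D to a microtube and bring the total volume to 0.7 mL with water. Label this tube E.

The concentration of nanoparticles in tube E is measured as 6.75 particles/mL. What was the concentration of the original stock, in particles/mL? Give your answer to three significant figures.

Step 1: 320 μL + 3150 μL = 3470 μL total → factor 3470/320 = 10.844
Step 2: 0.32 mL brought to 3200 μL → factor 3.2/0.32 = 10
Step 3: 40-fold → factor 40
Step 4: 1.65 mL + 1250 μL = 2.9 mL total → factor 2.9/1.65 = 1.7576
Step 5: 90 μL brought to 0.7 mL → factor 700/90 = 7.7778
Overall dilution factor = 10.844 × 10 × 40 × 1.7576 × 7.7778 = 59294
Stock = 6.75 particles/mL × 59294 = 4.00 × 10^5 particles/mL

4.00 × 10^5 particles/mL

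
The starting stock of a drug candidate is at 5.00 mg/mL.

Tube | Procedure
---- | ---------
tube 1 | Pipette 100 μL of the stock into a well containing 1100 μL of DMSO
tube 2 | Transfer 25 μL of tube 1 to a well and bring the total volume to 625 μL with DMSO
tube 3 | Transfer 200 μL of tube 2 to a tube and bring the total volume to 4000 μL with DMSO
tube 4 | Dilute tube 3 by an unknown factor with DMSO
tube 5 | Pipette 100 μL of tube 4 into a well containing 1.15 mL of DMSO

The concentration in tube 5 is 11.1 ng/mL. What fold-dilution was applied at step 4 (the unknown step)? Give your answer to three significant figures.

6.01-fold

Step 1: 100 μL + 1100 μL = 1200 μL total → factor 1200/100 = 12
Step 2: 25 μL brought to 625 μL → factor 625/25 = 25
Step 3: 200 μL brought to 4000 μL → factor 4000/200 = 20
Step 4: unknown factor x
Step 5: 100 μL + 1.15 mL = 1250 μL total → factor 1250/100 = 12.5
Product of known-step factors = 75000
Overall factor = 5.00 mg/mL / (11.1 ng/mL) = 4.5045 × 10^5
x = 4.5045 × 10^5 / 75000 = 6.01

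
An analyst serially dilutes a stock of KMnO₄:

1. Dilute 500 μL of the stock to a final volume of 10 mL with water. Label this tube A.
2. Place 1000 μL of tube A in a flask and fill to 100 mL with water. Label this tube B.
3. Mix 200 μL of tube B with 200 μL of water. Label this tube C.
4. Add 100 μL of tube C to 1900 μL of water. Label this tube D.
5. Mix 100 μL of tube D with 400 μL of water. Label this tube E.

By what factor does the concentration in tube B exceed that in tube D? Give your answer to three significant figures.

Step 1: 500 μL brought to 10 mL → factor 10000/500 = 20
Step 2: 1000 μL brought to 100 mL → factor 1 × 10^5/1000 = 100
Step 3: 200 μL + 200 μL = 400 μL total → factor 400/200 = 2
Step 4: 100 μL + 1900 μL = 2000 μL total → factor 2000/100 = 20
Dilution factor to tube B = 2000; to tube D = 80000
[tube B]/[tube D] = (factor to tube D)/(factor to tube B) = 80000/2000 = 40.0

40.0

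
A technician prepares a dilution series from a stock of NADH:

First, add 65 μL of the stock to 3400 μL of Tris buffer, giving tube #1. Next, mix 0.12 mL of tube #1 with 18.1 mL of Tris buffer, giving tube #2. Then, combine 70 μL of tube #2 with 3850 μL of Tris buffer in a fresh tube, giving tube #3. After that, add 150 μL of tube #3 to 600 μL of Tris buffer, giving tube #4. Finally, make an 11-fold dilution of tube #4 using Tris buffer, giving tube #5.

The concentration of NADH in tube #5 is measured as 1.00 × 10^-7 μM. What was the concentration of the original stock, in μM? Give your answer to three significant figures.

Step 1: 65 μL + 3400 μL = 3465 μL total → factor 3465/65 = 53.308
Step 2: 0.12 mL + 18.1 mL = 18.22 mL total → factor 18.22/0.12 = 151.83
Step 3: 70 μL + 3850 μL = 3920 μL total → factor 3920/70 = 56
Step 4: 150 μL + 600 μL = 750 μL total → factor 750/150 = 5
Step 5: 11-fold → factor 11
Overall dilution factor = 53.308 × 151.83 × 56 × 5 × 11 = 2.4929 × 10^7
Stock = 1.00 × 10^-7 μM × 2.4929 × 10^7 = 2.49 μM

2.49 μM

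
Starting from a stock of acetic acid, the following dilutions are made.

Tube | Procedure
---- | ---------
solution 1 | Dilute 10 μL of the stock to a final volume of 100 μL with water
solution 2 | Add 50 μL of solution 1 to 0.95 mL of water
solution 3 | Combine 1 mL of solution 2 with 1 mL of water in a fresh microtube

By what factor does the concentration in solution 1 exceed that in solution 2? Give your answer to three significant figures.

Step 1: 10 μL brought to 100 μL → factor 100/10 = 10
Step 2: 50 μL + 0.95 mL = 1000 μL total → factor 1000/50 = 20
Dilution factor to solution 1 = 10; to solution 2 = 200
[solution 1]/[solution 2] = (factor to solution 2)/(factor to solution 1) = 200/10 = 20.0

20.0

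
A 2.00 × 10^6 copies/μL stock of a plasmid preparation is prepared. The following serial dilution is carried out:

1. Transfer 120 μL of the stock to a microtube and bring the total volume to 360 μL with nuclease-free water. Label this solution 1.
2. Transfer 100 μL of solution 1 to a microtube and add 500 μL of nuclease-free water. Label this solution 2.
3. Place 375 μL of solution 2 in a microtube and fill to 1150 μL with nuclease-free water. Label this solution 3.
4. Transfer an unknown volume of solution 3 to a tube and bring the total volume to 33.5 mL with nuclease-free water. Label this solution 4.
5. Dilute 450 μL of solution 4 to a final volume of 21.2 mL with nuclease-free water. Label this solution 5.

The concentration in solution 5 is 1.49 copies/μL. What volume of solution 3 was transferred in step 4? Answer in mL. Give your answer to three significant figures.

0.0649 mL

Step 1: 120 μL brought to 360 μL → factor 360/120 = 3
Step 2: 100 μL + 500 μL = 600 μL total → factor 600/100 = 6
Step 3: 375 μL brought to 1150 μL → factor 1150/375 = 3.0667
Step 4: v brought to 33.5 mL → factor = 33.5 mL/v
Step 5: 450 μL brought to 21.2 mL → factor 21200/450 = 47.111
Product of known-step factors = 2600.5
Overall factor = 2.00 × 10^6 copies/μL / (1.49 copies/μL) = 1.3423 × 10^6
Step-4 factor = 1.3423 × 10^6 / 2600.5 = 516.16
v = 33.5 mL / 516.16 = 0.0649 mL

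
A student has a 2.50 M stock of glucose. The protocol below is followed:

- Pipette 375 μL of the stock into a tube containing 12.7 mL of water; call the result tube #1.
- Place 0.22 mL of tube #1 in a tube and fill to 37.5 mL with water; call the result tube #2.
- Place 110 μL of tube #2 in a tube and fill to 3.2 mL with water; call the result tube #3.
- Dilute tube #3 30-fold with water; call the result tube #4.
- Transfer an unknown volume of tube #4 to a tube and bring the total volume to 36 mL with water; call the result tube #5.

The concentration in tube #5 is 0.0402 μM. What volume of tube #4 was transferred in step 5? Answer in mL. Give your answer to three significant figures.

Step 1: 375 μL + 12.7 mL = 13075 μL total → factor 13075/375 = 34.867
Step 2: 0.22 mL brought to 37.5 mL → factor 37.5/0.22 = 170.45
Step 3: 110 μL brought to 3.2 mL → factor 3200/110 = 29.091
Step 4: 30-fold → factor 30
Step 5: v brought to 36 mL → factor = 36 mL/v
Product of known-step factors = 5.1868 × 10^6
Overall factor = 2.50 M / (0.0402 μM) = 6.2189 × 10^7
Step-5 factor = 6.2189 × 10^7 / 5.1868 × 10^6 = 11.99
v = 36 mL / 11.99 = 3.00 mL

3.00 mL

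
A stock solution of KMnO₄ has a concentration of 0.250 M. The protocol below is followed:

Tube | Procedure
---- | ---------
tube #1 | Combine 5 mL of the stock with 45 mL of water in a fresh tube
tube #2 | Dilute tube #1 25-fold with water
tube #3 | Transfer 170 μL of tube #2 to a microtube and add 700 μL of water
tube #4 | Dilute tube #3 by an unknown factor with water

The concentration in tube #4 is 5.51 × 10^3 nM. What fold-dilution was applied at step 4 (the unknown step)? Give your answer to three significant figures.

Step 1: 5 mL + 45 mL = 50 mL total → factor 50/5 = 10
Step 2: 25-fold → factor 25
Step 3: 170 μL + 700 μL = 870 μL total → factor 870/170 = 5.1176
Step 4: unknown factor x
Product of known-step factors = 1279.4
Overall factor = 0.250 M / (5.51 × 10^3 nM) = 45372
x = 45372 / 1279.4 = 35.5

35.5-fold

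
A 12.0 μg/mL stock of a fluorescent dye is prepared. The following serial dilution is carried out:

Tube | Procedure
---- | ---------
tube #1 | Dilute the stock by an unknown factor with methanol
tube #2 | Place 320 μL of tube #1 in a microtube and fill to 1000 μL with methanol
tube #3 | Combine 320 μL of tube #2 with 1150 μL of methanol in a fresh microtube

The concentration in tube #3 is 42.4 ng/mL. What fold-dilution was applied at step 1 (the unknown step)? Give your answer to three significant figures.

Step 1: unknown factor x
Step 2: 320 μL brought to 1000 μL → factor 1000/320 = 3.125
Step 3: 320 μL + 1150 μL = 1470 μL total → factor 1470/320 = 4.5938
Product of known-step factors = 14.355
Overall factor = 12.0 μg/mL / (42.4 ng/mL) = 283.02
x = 283.02 / 14.355 = 19.7

19.7-fold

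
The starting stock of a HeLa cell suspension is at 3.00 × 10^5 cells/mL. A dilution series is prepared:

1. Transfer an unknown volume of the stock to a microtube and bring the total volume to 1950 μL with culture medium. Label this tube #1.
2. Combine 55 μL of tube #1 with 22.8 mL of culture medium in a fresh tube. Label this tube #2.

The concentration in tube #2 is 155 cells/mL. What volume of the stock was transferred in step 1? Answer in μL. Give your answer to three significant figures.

419 μL

Step 1: v brought to 1950 μL → factor = 1950 μL/v
Step 2: 55 μL + 22.8 mL = 22855 μL total → factor 22855/55 = 415.55
Product of known-step factors = 415.55
Overall factor = 3.00 × 10^5 cells/mL / (155 cells/mL) = 1935.5
Step-1 factor = 1935.5 / 415.55 = 4.6577
v = 1950 μL / 4.6577 = 419 μL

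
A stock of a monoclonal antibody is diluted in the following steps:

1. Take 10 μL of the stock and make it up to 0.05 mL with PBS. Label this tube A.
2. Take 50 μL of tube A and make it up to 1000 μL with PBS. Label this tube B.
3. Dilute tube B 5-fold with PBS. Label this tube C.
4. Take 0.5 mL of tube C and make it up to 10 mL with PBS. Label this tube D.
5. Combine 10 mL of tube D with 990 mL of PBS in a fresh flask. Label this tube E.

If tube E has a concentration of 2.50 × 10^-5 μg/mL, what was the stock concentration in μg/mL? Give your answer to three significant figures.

Step 1: 10 μL brought to 0.05 mL → factor 50/10 = 5
Step 2: 50 μL brought to 1000 μL → factor 1000/50 = 20
Step 3: 5-fold → factor 5
Step 4: 0.5 mL brought to 10 mL → factor 10/0.5 = 20
Step 5: 10 mL + 990 mL = 1000 mL total → factor 1000/10 = 100
Overall dilution factor = 5 × 20 × 5 × 20 × 100 = 1 × 10^6
Stock = 2.50 × 10^-5 μg/mL × 1 × 10^6 = 25.0 μg/mL

25.0 μg/mL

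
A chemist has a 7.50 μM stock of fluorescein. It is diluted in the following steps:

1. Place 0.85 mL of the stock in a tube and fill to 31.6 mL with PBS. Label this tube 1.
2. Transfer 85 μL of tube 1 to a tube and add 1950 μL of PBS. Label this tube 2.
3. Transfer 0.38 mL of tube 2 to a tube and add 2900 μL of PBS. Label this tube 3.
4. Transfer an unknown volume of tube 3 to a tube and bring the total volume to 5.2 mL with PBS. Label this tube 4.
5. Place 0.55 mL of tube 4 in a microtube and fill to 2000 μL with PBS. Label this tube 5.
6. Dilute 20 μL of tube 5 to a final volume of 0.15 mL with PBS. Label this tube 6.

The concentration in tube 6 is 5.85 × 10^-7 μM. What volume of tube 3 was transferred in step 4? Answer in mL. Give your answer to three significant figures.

0.0850 mL

Step 1: 0.85 mL brought to 31.6 mL → factor 31.6/0.85 = 37.176
Step 2: 85 μL + 1950 μL = 2035 μL total → factor 2035/85 = 23.941
Step 3: 0.38 mL + 2900 μL = 3.28 mL total → factor 3.28/0.38 = 8.6316
Step 4: v brought to 5.2 mL → factor = 5.2 mL/v
Step 5: 0.55 mL brought to 2000 μL → factor 2/0.55 = 3.6364
Step 6: 20 μL brought to 0.15 mL → factor 150/20 = 7.5
Product of known-step factors = 2.0952 × 10^5
Overall factor = 7.50 μM / (5.85 × 10^-7 μM) = 1.2821 × 10^7
Step-4 factor = 1.2821 × 10^7 / 2.0952 × 10^5 = 61.189
v = 5.2 mL / 61.189 = 0.0850 mL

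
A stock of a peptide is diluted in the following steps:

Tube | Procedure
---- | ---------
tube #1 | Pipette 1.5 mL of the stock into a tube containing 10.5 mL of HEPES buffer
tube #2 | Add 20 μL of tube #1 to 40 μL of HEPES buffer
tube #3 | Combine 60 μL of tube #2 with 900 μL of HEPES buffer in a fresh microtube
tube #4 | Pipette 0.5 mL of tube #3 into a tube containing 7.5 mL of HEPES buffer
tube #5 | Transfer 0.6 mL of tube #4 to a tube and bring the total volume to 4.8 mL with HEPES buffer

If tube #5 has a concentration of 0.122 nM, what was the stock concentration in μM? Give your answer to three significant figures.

Step 1: 1.5 mL + 10.5 mL = 12 mL total → factor 12/1.5 = 8
Step 2: 20 μL + 40 μL = 60 μL total → factor 60/20 = 3
Step 3: 60 μL + 900 μL = 960 μL total → factor 960/60 = 16
Step 4: 0.5 mL + 7.5 mL = 8 mL total → factor 8/0.5 = 16
Step 5: 0.6 mL brought to 4.8 mL → factor 4.8/0.6 = 8
Overall dilution factor = 8 × 3 × 16 × 16 × 8 = 49152
Stock = 0.122 nM × 49152 = 5997 nM = 6.00 μM

6.00 μM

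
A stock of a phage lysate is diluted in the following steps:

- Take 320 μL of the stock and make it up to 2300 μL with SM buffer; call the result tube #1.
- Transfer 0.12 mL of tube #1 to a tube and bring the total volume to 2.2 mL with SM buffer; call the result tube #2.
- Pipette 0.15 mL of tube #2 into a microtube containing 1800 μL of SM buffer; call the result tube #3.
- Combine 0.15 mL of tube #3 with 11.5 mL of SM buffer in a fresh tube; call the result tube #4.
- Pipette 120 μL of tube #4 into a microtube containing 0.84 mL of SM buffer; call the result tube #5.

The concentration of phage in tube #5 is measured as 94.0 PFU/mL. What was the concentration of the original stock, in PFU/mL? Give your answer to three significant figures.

1.00 × 10^8 PFU/mL

Step 1: 320 μL brought to 2300 μL → factor 2300/320 = 7.1875
Step 2: 0.12 mL brought to 2.2 mL → factor 2.2/0.12 = 18.333
Step 3: 0.15 mL + 1800 μL = 1.95 mL total → factor 1.95/0.15 = 13
Step 4: 0.15 mL + 11.5 mL = 11.65 mL total → factor 11.65/0.15 = 77.667
Step 5: 120 μL + 0.84 mL = 960 μL total → factor 960/120 = 8
Overall dilution factor = 7.1875 × 18.333 × 13 × 77.667 × 8 = 1.0644 × 10^6
Stock = 94.0 PFU/mL × 1.0644 × 10^6 = 1.00 × 10^8 PFU/mL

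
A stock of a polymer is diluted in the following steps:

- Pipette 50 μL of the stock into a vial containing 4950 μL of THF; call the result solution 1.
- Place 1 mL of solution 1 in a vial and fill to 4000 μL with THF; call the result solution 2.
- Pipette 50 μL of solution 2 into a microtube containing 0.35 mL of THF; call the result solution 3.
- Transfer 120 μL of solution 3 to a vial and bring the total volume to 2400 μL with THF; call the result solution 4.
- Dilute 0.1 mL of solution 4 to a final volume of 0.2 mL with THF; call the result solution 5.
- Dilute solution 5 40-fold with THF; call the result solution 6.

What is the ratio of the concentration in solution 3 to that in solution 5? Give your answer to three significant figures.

Step 1: 50 μL + 4950 μL = 5000 μL total → factor 5000/50 = 100
Step 2: 1 mL brought to 4000 μL → factor 4/1 = 4
Step 3: 50 μL + 0.35 mL = 400 μL total → factor 400/50 = 8
Step 4: 120 μL brought to 2400 μL → factor 2400/120 = 20
Step 5: 0.1 mL brought to 0.2 mL → factor 0.2/0.1 = 2
Dilution factor to solution 3 = 3200; to solution 5 = 1.28 × 10^5
[solution 3]/[solution 5] = (factor to solution 5)/(factor to solution 3) = 1.28 × 10^5/3200 = 40.0

40.0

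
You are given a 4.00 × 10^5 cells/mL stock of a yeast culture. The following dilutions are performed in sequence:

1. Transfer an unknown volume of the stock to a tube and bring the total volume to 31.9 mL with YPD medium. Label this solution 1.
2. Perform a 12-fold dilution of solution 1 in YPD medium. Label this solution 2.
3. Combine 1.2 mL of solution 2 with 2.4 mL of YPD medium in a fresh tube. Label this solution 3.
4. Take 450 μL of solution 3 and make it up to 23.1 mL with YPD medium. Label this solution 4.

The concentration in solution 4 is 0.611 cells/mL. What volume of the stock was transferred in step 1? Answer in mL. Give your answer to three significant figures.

0.0900 mL

Step 1: v brought to 31.9 mL → factor = 31.9 mL/v
Step 2: 12-fold → factor 12
Step 3: 1.2 mL + 2.4 mL = 3.6 mL total → factor 3.6/1.2 = 3
Step 4: 450 μL brought to 23.1 mL → factor 23100/450 = 51.333
Product of known-step factors = 1848
Overall factor = 4.00 × 10^5 cells/mL / (0.611 cells/mL) = 6.5466 × 10^5
Step-1 factor = 6.5466 × 10^5 / 1848 = 354.26
v = 31.9 mL / 354.26 = 0.0900 mL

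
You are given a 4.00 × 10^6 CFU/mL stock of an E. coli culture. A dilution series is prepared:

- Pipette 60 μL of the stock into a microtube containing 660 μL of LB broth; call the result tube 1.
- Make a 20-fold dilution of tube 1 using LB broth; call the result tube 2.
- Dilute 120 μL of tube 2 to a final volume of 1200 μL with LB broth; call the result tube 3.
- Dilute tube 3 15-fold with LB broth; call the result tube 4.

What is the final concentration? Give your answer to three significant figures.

Step 1: 60 μL + 660 μL = 720 μL total → factor 720/60 = 12
Step 2: 20-fold → factor 20
Step 3: 120 μL brought to 1200 μL → factor 1200/120 = 10
Step 4: 15-fold → factor 15
Overall dilution factor = 12 × 20 × 10 × 15 = 36000
Final = 4.00 × 10^6 CFU/mL / 36000 = 111 CFU/mL

111 CFU/mL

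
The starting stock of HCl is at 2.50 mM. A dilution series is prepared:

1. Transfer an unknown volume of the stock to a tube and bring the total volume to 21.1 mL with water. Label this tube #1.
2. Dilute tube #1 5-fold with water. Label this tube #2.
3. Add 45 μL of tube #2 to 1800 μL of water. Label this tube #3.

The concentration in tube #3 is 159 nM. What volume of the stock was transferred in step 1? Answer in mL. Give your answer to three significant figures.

0.275 mL

Step 1: v brought to 21.1 mL → factor = 21.1 mL/v
Step 2: 5-fold → factor 5
Step 3: 45 μL + 1800 μL = 1845 μL total → factor 1845/45 = 41
Product of known-step factors = 205
Overall factor = 2.50 mM / (159 nM) = 15723
Step-1 factor = 15723 / 205 = 76.699
v = 21.1 mL / 76.699 = 0.275 mL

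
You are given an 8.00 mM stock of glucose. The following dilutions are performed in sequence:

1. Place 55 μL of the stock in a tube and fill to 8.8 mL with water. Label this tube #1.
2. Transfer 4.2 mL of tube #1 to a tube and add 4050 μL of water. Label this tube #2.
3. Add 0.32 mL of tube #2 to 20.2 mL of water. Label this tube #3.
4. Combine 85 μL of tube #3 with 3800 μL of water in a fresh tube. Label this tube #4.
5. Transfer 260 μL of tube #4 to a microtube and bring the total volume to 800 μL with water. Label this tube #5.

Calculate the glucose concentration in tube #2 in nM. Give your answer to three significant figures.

Step 1: 55 μL brought to 8.8 mL → factor 8800/55 = 160
Step 2: 4.2 mL + 4050 μL = 8.25 mL total → factor 8.25/4.2 = 1.9643
Dilution factor through tube #2 = 160 × 1.9643 = 314.29
[tube #2] = 8.00 mM / 314.29 = 0.02545 mM = 2.55 × 10^4 nM

2.55 × 10^4 nM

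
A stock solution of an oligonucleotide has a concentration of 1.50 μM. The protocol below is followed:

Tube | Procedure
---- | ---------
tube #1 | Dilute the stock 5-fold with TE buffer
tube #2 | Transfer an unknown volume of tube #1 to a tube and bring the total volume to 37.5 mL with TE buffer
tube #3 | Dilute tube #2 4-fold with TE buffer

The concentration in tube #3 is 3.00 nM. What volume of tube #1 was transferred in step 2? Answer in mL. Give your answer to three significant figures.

Step 1: 5-fold → factor 5
Step 2: v brought to 37.5 mL → factor = 37.5 mL/v
Step 3: 4-fold → factor 4
Product of known-step factors = 20
Overall factor = 1.50 μM / (3.00 nM) = 500
Step-2 factor = 500 / 20 = 25
v = 37.5 mL / 25 = 1.50 mL

1.50 mL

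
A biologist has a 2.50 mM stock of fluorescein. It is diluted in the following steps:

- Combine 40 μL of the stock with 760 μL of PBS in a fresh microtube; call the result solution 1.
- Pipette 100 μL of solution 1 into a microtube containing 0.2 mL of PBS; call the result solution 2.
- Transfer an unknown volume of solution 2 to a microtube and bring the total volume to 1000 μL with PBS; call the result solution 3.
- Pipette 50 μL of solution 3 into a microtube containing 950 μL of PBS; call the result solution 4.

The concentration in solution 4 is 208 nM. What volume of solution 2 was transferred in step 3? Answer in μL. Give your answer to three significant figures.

99.8 μL

Step 1: 40 μL + 760 μL = 800 μL total → factor 800/40 = 20
Step 2: 100 μL + 0.2 mL = 300 μL total → factor 300/100 = 3
Step 3: v brought to 1000 μL → factor = 1000 μL/v
Step 4: 50 μL + 950 μL = 1000 μL total → factor 1000/50 = 20
Product of known-step factors = 1200
Overall factor = 2.50 mM / (208 nM) = 12019
Step-3 factor = 12019 / 1200 = 10.016
v = 1000 μL / 10.016 = 99.8 μL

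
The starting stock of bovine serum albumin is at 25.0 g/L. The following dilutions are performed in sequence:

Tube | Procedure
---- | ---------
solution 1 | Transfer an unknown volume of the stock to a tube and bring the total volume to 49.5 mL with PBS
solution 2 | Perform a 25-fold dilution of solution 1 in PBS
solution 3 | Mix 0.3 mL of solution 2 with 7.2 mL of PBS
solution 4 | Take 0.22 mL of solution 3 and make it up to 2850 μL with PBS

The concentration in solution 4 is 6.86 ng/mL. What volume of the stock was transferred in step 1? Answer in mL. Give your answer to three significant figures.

Step 1: v brought to 49.5 mL → factor = 49.5 mL/v
Step 2: 25-fold → factor 25
Step 3: 0.3 mL + 7.2 mL = 7.5 mL total → factor 7.5/0.3 = 25
Step 4: 0.22 mL brought to 2850 μL → factor 2.85/0.22 = 12.955
Product of known-step factors = 8096.6
Overall factor = 25.0 g/L / (6.86 ng/mL) = 3.6443 × 10^6
Step-1 factor = 3.6443 × 10^6 / 8096.6 = 450.1
v = 49.5 mL / 450.1 = 0.110 mL

0.110 mL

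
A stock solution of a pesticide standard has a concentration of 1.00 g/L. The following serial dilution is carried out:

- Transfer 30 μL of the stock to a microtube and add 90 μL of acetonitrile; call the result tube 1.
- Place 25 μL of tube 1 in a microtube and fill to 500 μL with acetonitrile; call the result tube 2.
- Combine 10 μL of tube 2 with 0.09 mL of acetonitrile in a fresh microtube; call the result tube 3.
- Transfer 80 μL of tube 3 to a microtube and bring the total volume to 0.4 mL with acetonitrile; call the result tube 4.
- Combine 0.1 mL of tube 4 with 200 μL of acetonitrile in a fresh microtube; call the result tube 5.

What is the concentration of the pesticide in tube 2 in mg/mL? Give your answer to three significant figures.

Step 1: 30 μL + 90 μL = 120 μL total → factor 120/30 = 4
Step 2: 25 μL brought to 500 μL → factor 500/25 = 20
Dilution factor through tube 2 = 4 × 20 = 80
[tube 2] = 1.00 g/L / 80 = 0.01250 g/L = 0.0125 mg/mL

0.0125 mg/mL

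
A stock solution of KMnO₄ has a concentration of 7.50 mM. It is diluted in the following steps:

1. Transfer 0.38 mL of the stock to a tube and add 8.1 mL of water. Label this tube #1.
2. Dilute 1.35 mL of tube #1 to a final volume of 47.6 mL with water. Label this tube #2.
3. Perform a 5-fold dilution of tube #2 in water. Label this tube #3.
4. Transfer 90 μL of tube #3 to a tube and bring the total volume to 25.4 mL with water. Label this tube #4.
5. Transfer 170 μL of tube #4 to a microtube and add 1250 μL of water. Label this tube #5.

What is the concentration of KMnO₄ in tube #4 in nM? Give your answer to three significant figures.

6.75 nM

Step 1: 0.38 mL + 8.1 mL = 8.48 mL total → factor 8.48/0.38 = 22.316
Step 2: 1.35 mL brought to 47.6 mL → factor 47.6/1.35 = 35.259
Step 3: 5-fold → factor 5
Step 4: 90 μL brought to 25.4 mL → factor 25400/90 = 282.22
Dilution factor through tube #4 = 22.316 × 35.259 × 5 × 282.22 = 1.1103 × 10^6
[tube #4] = 7.50 mM / 1.1103 × 10^6 = 6.755 × 10^-6 mM = 6.75 nM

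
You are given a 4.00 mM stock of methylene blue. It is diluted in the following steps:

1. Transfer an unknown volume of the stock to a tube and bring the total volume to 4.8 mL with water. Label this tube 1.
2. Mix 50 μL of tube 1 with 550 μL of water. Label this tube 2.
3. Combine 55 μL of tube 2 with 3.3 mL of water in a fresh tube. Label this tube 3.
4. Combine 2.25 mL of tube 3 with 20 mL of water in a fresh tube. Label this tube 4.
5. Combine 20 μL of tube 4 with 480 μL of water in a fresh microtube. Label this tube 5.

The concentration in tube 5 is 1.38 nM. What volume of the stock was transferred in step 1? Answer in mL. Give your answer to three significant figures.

Step 1: v brought to 4.8 mL → factor = 4.8 mL/v
Step 2: 50 μL + 550 μL = 600 μL total → factor 600/50 = 12
Step 3: 55 μL + 3.3 mL = 3355 μL total → factor 3355/55 = 61
Step 4: 2.25 mL + 20 mL = 22.25 mL total → factor 22.25/2.25 = 9.8889
Step 5: 20 μL + 480 μL = 500 μL total → factor 500/20 = 25
Product of known-step factors = 1.8097 × 10^5
Overall factor = 4.00 mM / (1.38 nM) = 2.8986 × 10^6
Step-1 factor = 2.8986 × 10^6 / 1.8097 × 10^5 = 16.017
v = 4.8 mL / 16.017 = 0.300 mL

0.300 mL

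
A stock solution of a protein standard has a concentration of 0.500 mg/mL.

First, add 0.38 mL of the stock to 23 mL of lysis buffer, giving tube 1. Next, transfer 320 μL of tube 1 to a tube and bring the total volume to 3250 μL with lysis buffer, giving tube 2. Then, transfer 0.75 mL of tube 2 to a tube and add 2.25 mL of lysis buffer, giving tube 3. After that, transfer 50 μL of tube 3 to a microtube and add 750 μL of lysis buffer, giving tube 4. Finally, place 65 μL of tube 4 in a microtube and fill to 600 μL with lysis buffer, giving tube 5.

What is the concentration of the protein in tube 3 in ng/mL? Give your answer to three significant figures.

Step 1: 0.38 mL + 23 mL = 23.38 mL total → factor 23.38/0.38 = 61.526
Step 2: 320 μL brought to 3250 μL → factor 3250/320 = 10.156
Step 3: 0.75 mL + 2.25 mL = 3 mL total → factor 3/0.75 = 4
Dilution factor through tube 3 = 61.526 × 10.156 × 4 = 2499.5
[tube 3] = 0.500 mg/mL / 2499.5 = 0.0002000 mg/mL = 200 ng/mL

200 ng/mL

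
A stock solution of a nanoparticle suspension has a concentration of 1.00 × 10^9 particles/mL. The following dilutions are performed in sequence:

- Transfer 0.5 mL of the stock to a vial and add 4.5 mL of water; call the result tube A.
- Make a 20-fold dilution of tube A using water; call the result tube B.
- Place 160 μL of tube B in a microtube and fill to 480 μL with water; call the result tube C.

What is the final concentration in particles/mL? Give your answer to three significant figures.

1.67 × 10^6 particles/mL

Step 1: 0.5 mL + 4.5 mL = 5 mL total → factor 5/0.5 = 10
Step 2: 20-fold → factor 20
Step 3: 160 μL brought to 480 μL → factor 480/160 = 3
Overall dilution factor = 10 × 20 × 3 = 600
Final = 1.00 × 10^9 particles/mL / 600 = 1.67 × 10^6 particles/mL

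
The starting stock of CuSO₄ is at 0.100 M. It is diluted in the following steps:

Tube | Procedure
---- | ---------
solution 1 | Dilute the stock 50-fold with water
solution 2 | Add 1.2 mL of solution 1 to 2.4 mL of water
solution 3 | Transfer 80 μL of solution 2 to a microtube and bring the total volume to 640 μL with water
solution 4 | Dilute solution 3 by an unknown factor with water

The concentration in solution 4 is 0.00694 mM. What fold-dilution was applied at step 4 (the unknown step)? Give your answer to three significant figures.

Step 1: 50-fold → factor 50
Step 2: 1.2 mL + 2.4 mL = 3.6 mL total → factor 3.6/1.2 = 3
Step 3: 80 μL brought to 640 μL → factor 640/80 = 8
Step 4: unknown factor x
Product of known-step factors = 1200
Overall factor = 0.100 M / (0.00694 mM) = 14409
x = 14409 / 1200 = 12.0

12.0-fold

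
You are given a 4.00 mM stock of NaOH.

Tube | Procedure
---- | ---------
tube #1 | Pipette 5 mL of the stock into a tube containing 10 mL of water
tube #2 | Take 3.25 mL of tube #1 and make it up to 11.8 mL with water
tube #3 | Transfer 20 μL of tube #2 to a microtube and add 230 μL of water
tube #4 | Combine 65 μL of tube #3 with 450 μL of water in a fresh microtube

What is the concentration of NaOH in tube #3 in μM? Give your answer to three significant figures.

Step 1: 5 mL + 10 mL = 15 mL total → factor 15/5 = 3
Step 2: 3.25 mL brought to 11.8 mL → factor 11.8/3.25 = 3.6308
Step 3: 20 μL + 230 μL = 250 μL total → factor 250/20 = 12.5
Dilution factor through tube #3 = 3 × 3.6308 × 12.5 = 136.15
[tube #3] = 4.00 mM / 136.15 = 0.02938 mM = 29.4 μM

29.4 μM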